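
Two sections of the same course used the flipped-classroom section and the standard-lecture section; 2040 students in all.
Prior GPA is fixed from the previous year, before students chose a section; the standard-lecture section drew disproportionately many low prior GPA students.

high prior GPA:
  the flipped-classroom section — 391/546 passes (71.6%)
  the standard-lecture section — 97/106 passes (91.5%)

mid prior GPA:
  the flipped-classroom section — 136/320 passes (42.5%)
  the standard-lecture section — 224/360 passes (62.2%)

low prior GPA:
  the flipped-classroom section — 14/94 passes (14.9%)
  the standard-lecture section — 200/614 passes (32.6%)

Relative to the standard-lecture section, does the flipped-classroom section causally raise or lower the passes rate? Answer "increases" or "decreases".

decreases

The prior GPA band-specific comparison favours the standard-lecture section throughout, but the pooled figures favour the flipped-classroom section. The question is whether to condition on prior GPA band.
Nothing the teaching method does changes prior GPA band; the imbalance is an allocation artefact. With prior GPA band also predicting the outcome, the pooled figure is confounded, and the within-stratum comparison is the causal one.
Within each level — high prior GPA: 71.6% vs 91.5%; mid prior GPA: 42.5% vs 62.2%; low prior GPA: 14.9% vs 32.6% — the standard-lecture section is higher every time.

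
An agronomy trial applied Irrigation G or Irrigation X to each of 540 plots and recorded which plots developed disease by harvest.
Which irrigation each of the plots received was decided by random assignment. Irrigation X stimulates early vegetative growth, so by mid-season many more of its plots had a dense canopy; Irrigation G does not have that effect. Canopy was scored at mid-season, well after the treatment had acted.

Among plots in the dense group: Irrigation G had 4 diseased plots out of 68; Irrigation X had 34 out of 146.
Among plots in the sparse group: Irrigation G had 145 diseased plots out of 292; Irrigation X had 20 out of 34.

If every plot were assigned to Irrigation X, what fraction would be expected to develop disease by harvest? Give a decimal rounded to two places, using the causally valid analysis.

Mid-season canopy is downstream of the irrigation. One should not condition on a consequence of treatment, so the overall rates are the right comparison.
So P(outcome | do(Irrigation X)) is just the pooled rate for Irrigation X: 54/180 = 0.300.

0.30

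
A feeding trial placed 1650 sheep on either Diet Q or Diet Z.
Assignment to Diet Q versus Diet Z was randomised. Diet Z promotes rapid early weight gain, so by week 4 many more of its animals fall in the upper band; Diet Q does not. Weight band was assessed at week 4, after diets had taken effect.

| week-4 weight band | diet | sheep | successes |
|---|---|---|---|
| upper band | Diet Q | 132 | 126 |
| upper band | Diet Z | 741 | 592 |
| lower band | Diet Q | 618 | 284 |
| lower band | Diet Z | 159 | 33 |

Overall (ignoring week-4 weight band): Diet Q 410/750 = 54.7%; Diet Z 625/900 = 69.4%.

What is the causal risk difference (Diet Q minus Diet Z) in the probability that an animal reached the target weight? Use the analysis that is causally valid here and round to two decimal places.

-0.15

The stratified and pooled comparisons disagree (Diet Q wins within each week-4 weight band; Diet Z wins overall), so the answer turns on the causal role of week-4 weight band.
Week-4 weight band here is a post-treatment variable shaped by the diet; conditioning on it would introduce bias rather than remove it. The overall comparison is the causal one.
The causal difference is the pooled difference: 0.547 − 0.694 = -0.148.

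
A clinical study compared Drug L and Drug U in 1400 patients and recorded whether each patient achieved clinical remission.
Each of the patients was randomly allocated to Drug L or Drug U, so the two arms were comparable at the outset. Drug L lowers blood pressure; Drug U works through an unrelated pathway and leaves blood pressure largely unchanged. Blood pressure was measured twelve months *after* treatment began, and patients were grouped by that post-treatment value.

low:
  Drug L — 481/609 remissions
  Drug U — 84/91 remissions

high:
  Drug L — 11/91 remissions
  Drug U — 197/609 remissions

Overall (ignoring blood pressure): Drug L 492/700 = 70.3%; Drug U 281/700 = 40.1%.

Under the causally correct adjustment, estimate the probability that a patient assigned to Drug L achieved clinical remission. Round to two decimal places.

The blood pressure-specific comparison favours Drug U throughout, but the pooled figures favour Drug L. The question is whether to condition on blood pressure.
The distribution of blood pressure is itself part of what the drug does — it is an intermediate outcome. Holding it fixed would remove that part of the effect; the total effect is the pooled difference.
So P(outcome | do(Drug L)) is just the pooled rate for Drug L: 492/700 = 0.703.

0.70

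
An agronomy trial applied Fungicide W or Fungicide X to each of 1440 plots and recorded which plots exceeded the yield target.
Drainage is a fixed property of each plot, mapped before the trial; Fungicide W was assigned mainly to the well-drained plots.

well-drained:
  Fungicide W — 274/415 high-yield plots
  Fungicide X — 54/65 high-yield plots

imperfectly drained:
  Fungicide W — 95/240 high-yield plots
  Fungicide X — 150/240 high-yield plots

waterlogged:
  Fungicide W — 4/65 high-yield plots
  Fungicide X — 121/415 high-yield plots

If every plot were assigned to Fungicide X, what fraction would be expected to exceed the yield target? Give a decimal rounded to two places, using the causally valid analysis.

Field drainage satisfies the back-door criterion: it is not a descendant of the fungicide, and it blocks the spurious path from fungicide to outcome. Adjusting for it (i.e., using the within-field drainage rates) gives the causal effect.
Standardising Fungicide X to the population field drainage mix: 0.333·54/65 + 0.333·150/240 + 0.333·121/415 = 0.582.

0.58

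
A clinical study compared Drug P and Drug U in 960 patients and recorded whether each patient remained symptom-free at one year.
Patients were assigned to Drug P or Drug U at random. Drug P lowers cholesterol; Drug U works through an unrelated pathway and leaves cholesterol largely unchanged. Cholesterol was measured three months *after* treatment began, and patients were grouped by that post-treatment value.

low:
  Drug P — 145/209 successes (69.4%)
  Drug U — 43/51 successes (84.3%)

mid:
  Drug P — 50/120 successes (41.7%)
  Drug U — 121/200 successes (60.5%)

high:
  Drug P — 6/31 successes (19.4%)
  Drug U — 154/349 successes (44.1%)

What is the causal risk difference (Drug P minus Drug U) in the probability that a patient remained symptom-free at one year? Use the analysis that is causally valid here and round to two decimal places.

Stratifying would compare drugs among patients the drugs themselves sorted into cholesterol groups — a form of selection on an intermediate. The unconditioned pooled rates give the total causal effect.
The causal difference is the pooled difference: 0.558 − 0.530 = +0.028.

+0.03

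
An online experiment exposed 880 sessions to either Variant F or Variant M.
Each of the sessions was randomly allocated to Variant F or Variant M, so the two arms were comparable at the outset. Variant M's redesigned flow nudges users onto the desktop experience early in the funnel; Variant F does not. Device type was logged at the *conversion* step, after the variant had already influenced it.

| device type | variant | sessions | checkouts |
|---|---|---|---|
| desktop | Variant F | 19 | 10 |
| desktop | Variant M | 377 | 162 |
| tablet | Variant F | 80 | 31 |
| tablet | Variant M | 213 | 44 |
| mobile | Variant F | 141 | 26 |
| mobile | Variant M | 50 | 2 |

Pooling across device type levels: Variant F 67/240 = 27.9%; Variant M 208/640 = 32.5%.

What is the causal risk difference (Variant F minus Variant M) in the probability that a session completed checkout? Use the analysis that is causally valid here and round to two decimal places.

-0.05

Variant F is higher inside every device type stratum but Variant M is higher in aggregate. Whether to stratify depends on how device type relates to the variant.
Device type is downstream of the variant. One should not condition on a consequence of treatment, so the overall rates are the right comparison.
The causal difference is the pooled difference: 0.279 − 0.325 = -0.046.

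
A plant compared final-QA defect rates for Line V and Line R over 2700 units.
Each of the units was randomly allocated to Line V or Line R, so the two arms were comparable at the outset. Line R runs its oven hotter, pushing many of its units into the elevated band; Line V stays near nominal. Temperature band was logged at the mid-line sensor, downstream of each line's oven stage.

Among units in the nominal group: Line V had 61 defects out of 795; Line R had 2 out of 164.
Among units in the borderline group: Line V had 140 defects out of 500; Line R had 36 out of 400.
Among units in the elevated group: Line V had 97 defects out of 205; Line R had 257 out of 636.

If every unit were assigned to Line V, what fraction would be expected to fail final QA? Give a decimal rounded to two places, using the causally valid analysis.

Stratifying would compare lines among units the lines themselves sorted into in-process temperature band groups — a form of selection on an intermediate. The unconditioned pooled rates give the total causal effect.
So P(outcome | do(Line V)) is just the pooled rate for Line V: 298/1500 = 0.199.

0.20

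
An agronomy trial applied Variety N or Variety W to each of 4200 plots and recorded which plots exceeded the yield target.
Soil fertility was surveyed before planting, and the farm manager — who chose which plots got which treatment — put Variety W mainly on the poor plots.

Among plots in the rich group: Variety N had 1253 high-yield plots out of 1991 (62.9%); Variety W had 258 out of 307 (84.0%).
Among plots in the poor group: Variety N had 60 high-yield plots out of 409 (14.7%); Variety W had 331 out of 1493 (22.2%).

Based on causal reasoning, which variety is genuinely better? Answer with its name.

Variety W is higher inside every soil fertility stratum but Variety N is higher in aggregate. Whether to stratify depends on how soil fertility relates to the variety.
Here soil fertility is a common cause — it drives both which variety a case falls under and the outcome. The crude comparison mixes populations; the stratum-specific rates are the causally relevant ones.
Within each level — rich: 62.9% vs 84.0%; poor: 14.7% vs 22.2% — Variety W is higher every time.

Variety W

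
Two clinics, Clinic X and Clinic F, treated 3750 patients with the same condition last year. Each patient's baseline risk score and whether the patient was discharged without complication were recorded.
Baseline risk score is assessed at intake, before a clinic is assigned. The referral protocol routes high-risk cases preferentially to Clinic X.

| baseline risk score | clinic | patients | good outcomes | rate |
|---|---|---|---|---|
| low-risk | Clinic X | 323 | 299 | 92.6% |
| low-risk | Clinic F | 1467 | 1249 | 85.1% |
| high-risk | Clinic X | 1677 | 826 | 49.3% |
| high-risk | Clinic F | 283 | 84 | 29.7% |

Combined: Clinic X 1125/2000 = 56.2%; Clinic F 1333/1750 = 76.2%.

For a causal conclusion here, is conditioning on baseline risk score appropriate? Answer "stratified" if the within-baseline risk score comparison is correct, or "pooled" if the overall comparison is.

stratified

The baseline risk score-specific comparison favours Clinic X throughout, but the pooled figures favour Clinic F. The question is whether to condition on baseline risk score.
Nothing the clinic does changes baseline risk score; the imbalance is an allocation artefact. With baseline risk score also predicting the outcome, the pooled figure is confounded, and the within-stratum comparison is the causal one.
Within each level — low-risk: 92.6% vs 85.1%; high-risk: 49.3% vs 29.7% — Clinic X is higher every time.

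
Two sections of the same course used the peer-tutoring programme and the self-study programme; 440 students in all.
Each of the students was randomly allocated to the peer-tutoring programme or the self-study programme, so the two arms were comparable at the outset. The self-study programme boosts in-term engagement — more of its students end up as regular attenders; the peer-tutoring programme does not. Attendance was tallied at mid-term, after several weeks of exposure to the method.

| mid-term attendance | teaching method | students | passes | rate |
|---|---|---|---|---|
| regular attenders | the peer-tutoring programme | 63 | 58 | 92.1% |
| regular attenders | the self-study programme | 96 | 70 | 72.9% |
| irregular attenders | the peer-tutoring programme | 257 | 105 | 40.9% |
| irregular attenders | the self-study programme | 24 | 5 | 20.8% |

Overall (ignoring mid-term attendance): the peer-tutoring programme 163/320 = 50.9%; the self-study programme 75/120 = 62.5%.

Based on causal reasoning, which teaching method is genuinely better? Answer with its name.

Mid-term attendance lies on the pathway teaching method → mid-term attendance → outcome, so adjusting for it blocks the indirect effect. For the total causal effect of teaching method, use the unadjusted pooled rates.
Pooled: the peer-tutoring programme 50.9% vs the self-study programme 62.5%; the self-study programme is higher overall.

the self-study programme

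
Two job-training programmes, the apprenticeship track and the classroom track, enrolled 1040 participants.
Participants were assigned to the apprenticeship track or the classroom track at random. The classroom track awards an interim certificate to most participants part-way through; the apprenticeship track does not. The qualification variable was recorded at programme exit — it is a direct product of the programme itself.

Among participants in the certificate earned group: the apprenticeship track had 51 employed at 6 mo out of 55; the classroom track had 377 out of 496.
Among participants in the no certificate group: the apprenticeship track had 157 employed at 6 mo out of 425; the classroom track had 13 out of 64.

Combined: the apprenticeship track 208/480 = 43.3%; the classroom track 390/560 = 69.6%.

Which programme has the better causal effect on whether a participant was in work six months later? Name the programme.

the apprenticeship track is higher inside every qualification attained during the programme stratum but the classroom track is higher in aggregate. Whether to stratify depends on how qualification attained during the programme relates to the programme.
Because the programme influences qualification attained during the programme, qualification attained during the programme is a post-treatment mediator, not a confounder. Stratifying on it would bias the estimate; the causal effect is the crude pooled difference.
Pooled: the apprenticeship track 43.3% vs the classroom track 69.6%; the classroom track is higher overall.

the classroom track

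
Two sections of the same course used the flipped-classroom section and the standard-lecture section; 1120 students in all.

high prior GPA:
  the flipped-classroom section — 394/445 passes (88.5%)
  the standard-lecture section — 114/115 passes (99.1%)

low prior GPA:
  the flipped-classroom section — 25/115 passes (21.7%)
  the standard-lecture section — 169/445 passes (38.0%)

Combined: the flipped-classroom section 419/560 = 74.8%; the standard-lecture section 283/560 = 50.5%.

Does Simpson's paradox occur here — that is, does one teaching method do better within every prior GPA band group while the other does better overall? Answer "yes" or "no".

Within each prior GPA band level (high prior GPA 88.5% vs 99.1%; low prior GPA 21.7% vs 38.0%), the standard-lecture section has the higher rate every time. Pooled: 74.8% vs 50.5% — the flipped-classroom section has the higher rate overall. The two comparisons disagree.

yes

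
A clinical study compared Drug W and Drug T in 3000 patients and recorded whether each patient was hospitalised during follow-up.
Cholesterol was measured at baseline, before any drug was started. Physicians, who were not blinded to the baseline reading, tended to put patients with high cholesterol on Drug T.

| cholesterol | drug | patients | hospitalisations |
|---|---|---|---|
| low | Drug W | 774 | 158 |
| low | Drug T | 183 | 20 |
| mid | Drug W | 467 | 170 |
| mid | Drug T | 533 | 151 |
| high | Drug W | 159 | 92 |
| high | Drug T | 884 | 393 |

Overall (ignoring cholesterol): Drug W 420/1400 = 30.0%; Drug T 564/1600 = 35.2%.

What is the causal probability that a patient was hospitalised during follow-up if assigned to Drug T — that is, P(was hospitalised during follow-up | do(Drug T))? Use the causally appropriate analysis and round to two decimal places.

Here cholesterol is a common cause — it drives both which drug a case falls under and the outcome. The crude comparison mixes populations; the stratum-specific rates are the causally relevant ones.
Standardising Drug T to the population cholesterol mix: 0.319·20/183 + 0.333·151/533 + 0.348·393/884 = 0.284.

0.28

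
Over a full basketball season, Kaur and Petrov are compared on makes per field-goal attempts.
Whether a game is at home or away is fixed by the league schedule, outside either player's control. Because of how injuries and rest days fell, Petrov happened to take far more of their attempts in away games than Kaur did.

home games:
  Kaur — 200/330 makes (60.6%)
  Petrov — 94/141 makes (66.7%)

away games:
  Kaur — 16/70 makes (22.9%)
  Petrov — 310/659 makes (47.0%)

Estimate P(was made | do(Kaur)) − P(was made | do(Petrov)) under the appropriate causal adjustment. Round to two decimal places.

Game venue is set before the player has any effect — it is not caused by the player — and it independently drives the outcome. That makes it a confounder, so the causal comparison is within game venue levels.
Adjusting over the population distribution of game venue: 0.393·(0.606−0.667) + 0.608·(0.229−0.470) = -0.171.

-0.17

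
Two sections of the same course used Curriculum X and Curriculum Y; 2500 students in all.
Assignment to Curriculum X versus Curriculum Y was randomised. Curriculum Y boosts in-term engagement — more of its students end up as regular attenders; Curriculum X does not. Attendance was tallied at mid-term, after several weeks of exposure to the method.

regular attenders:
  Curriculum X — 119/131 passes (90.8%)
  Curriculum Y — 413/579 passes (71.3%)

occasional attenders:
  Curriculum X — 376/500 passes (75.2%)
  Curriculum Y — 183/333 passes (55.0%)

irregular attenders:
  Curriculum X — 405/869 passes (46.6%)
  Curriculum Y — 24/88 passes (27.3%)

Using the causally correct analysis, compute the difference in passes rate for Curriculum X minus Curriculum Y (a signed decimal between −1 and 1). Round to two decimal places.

Mid-term attendance is recorded after the teaching method and is itself shifted by it — it sits on the causal path from teaching method to outcome. Conditioning on a mediator would strip out part of the effect we want; the pooled comparison gives the total causal effect.
The causal difference is the pooled difference: 0.600 − 0.620 = -0.020.

-0.02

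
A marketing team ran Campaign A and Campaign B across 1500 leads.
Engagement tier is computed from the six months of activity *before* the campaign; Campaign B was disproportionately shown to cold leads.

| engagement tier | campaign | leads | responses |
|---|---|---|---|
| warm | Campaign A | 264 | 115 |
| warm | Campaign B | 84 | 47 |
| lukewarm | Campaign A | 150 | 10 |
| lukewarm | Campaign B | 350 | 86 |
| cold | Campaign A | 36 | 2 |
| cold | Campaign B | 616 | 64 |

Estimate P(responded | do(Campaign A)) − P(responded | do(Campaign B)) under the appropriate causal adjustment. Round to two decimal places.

The engagement tier-specific comparison favours Campaign B throughout, but the pooled figures favour Campaign A. The question is whether to condition on engagement tier.
Engagement tier differs across campaigns for reasons unrelated to any effect of the campaign itself, and it separately predicts the outcome — a classic confounder. We must compare within engagement tier levels.
Adjusting over the population distribution of engagement tier: 0.232·(0.436−0.560) + 0.333·(0.067−0.246) + 0.435·(0.056−0.104) = -0.109.

-0.11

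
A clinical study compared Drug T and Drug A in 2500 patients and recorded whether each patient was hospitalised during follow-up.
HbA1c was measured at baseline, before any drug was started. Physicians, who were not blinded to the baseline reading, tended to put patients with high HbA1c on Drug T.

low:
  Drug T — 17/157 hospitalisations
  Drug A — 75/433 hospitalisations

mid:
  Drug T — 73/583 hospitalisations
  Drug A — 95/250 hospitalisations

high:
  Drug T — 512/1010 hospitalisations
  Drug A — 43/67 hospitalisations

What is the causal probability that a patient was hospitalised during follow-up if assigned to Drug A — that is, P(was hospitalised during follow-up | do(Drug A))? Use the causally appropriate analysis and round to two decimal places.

0.44

The HbA1c-specific comparison favours Drug T throughout, but the pooled figures favour Drug A. The question is whether to condition on HbA1c.
HbA1c satisfies the back-door criterion: it is not a descendant of the drug, and it blocks the spurious path from drug to outcome. Adjusting for it (i.e., using the within-HbA1c rates) gives the causal effect.
Standardising Drug A to the population HbA1c mix: 0.236·75/433 + 0.333·95/250 + 0.431·43/67 = 0.444.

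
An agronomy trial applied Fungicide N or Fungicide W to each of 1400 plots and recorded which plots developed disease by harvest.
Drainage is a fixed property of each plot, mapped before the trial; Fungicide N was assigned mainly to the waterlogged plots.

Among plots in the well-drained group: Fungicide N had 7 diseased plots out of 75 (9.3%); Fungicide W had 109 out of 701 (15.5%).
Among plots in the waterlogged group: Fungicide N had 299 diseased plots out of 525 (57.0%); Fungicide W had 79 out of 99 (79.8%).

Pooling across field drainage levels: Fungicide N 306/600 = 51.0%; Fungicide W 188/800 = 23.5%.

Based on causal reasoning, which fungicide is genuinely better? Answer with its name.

Field drainage differs across fungicides for reasons unrelated to any effect of the fungicide itself, and it separately predicts the outcome — a classic confounder. We must compare within field drainage levels.
Within each level — well-drained: 9.3% vs 15.5%; waterlogged: 57.0% vs 79.8% — Fungicide N is lower every time.

Fungicide N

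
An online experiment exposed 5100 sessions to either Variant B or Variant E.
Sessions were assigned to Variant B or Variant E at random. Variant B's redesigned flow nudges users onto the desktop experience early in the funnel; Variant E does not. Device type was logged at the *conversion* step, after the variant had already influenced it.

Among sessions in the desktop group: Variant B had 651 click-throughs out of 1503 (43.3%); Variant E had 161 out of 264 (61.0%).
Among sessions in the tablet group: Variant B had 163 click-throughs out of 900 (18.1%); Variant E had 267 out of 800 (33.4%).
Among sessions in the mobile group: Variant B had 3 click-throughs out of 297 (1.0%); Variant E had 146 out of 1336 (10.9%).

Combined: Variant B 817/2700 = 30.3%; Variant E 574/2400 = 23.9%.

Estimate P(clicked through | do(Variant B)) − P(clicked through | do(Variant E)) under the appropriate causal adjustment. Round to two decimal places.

Within every device type level Variant E has the higher rate, yet pooled Variant B does — Simpson's reversal.
Device type lies on the pathway variant → device type → outcome, so adjusting for it blocks the indirect effect. For the total causal effect of variant, use the unadjusted pooled rates.
The causal difference is the pooled difference: 0.303 − 0.239 = +0.063.

+0.06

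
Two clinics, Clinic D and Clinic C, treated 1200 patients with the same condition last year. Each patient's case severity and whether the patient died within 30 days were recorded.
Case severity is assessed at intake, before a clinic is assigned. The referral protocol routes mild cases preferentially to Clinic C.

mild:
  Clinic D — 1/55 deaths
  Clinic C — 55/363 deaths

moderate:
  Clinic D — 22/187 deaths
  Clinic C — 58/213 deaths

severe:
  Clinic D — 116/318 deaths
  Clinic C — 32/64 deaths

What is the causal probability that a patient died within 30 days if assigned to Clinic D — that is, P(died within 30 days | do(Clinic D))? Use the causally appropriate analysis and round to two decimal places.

Within every case severity level Clinic D has the lower rate, yet pooled Clinic C does — Simpson's reversal.
Since case severity is a pre-existing factor (not a product of the clinic) and it affects the outcome on its own, it is a confounder. The stratified rates, not the pooled rate, identify the causal effect.
Standardising Clinic D to the population case severity mix: 0.348·1/55 + 0.333·22/187 + 0.318·116/318 = 0.162.

0.16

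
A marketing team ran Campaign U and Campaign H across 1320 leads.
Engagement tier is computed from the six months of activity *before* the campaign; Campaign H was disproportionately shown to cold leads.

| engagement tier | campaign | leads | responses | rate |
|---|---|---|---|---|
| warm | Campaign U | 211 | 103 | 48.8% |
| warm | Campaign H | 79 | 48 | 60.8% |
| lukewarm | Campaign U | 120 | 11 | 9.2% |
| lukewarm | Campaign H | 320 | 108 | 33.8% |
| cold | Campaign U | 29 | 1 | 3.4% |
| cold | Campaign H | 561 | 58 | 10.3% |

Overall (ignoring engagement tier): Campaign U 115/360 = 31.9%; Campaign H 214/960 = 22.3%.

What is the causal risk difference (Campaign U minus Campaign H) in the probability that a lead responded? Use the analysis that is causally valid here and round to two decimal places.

The stratified and pooled comparisons disagree (Campaign H wins within each engagement tier; Campaign U wins overall), so the answer turns on the causal role of engagement tier.
Engagement tier differs across campaigns for reasons unrelated to any effect of the campaign itself, and it separately predicts the outcome — a classic confounder. We must compare within engagement tier levels.
Adjusting over the population distribution of engagement tier: 0.220·(0.488−0.608) + 0.333·(0.092−0.338) + 0.447·(0.034−0.103) = -0.139.

-0.14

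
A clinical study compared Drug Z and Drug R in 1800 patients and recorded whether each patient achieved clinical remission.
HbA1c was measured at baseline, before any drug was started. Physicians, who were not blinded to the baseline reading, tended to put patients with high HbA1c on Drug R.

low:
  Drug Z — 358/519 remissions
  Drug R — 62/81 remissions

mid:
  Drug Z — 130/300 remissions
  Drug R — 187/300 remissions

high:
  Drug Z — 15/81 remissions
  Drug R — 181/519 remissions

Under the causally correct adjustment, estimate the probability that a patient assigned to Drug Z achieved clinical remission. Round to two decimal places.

The stratified and pooled comparisons disagree (Drug R wins within each HbA1c; Drug Z wins overall), so the answer turns on the causal role of HbA1c.
HbA1c satisfies the back-door criterion: it is not a descendant of the drug, and it blocks the spurious path from drug to outcome. Adjusting for it (i.e., using the within-HbA1c rates) gives the causal effect.
Standardising Drug Z to the population HbA1c mix: 0.333·358/519 + 0.333·130/300 + 0.333·15/81 = 0.436.

0.44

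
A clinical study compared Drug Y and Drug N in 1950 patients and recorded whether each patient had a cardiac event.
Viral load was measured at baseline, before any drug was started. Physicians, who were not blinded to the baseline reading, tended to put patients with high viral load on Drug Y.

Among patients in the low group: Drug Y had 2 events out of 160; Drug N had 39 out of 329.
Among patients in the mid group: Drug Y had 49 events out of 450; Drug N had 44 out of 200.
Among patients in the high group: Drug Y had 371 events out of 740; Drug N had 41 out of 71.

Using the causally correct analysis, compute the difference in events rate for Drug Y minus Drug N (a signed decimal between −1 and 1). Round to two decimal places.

Within every viral load level Drug Y has the lower rate, yet pooled Drug N does — Simpson's reversal.
Here viral load is a common cause — it drives both which drug a case falls under and the outcome. The crude comparison mixes populations; the stratum-specific rates are the causally relevant ones.
Adjusting over the population distribution of viral load: 0.251·(0.013−0.119) + 0.333·(0.109−0.220) + 0.416·(0.501−0.577) = -0.095.

-0.10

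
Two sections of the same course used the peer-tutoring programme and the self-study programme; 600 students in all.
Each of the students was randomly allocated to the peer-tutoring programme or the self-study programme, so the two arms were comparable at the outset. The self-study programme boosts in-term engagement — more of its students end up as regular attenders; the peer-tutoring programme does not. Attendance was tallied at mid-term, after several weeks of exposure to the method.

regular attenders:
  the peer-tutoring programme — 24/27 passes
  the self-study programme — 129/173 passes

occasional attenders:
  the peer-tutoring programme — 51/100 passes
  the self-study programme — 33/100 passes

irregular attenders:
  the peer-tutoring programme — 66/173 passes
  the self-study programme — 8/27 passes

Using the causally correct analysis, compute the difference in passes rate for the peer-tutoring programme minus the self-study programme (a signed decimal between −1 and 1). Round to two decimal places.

-0.10

the peer-tutoring programme is higher inside every mid-term attendance stratum but the self-study programme is higher in aggregate. Whether to stratify depends on how mid-term attendance relates to the teaching method.
Mid-term attendance lies on the pathway teaching method → mid-term attendance → outcome, so adjusting for it blocks the indirect effect. For the total causal effect of teaching method, use the unadjusted pooled rates.
The causal difference is the pooled difference: 0.470 − 0.567 = -0.097.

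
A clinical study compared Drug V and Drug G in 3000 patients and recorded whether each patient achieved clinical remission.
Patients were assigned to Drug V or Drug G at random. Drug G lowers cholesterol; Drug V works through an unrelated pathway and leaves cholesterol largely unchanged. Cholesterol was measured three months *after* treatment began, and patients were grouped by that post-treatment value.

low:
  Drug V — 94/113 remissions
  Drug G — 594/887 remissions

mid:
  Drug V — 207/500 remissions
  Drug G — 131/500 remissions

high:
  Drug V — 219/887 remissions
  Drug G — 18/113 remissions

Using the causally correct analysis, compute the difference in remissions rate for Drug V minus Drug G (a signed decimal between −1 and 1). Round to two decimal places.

-0.15

Drug V is higher inside every cholesterol stratum but Drug G is higher in aggregate. Whether to stratify depends on how cholesterol relates to the drug.
Stratifying would compare drugs among patients the drugs themselves sorted into cholesterol groups — a form of selection on an intermediate. The unconditioned pooled rates give the total causal effect.
The causal difference is the pooled difference: 0.347 − 0.495 = -0.149.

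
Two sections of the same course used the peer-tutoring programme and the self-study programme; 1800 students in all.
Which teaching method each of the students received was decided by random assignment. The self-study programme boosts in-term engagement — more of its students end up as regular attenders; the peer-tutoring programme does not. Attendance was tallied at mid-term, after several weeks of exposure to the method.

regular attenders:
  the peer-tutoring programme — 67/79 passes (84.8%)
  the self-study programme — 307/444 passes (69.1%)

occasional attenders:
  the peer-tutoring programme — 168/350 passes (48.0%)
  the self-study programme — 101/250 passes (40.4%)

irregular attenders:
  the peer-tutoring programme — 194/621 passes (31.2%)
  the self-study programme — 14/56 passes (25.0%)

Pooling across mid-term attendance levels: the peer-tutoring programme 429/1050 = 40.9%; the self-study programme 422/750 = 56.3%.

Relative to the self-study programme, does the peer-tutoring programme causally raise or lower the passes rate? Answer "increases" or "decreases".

decreases

Mid-term attendance is downstream of the teaching method. One should not condition on a consequence of treatment, so the overall rates are the right comparison.
Pooled: the peer-tutoring programme 40.9% vs the self-study programme 56.3%; the self-study programme is higher overall.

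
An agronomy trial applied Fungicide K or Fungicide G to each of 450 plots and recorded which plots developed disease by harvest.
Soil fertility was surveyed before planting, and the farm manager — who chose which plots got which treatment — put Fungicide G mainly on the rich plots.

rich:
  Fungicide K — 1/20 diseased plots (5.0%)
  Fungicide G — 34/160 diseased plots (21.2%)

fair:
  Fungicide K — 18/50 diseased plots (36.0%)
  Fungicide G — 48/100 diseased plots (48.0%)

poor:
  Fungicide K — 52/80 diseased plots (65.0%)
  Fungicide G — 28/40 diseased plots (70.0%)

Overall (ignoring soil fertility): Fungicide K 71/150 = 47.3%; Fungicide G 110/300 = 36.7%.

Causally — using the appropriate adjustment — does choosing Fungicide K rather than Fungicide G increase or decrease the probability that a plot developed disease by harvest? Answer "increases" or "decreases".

decreases

Soil fertility is set before the fungicide has any effect — it is not caused by the fungicide — and it independently drives the outcome. That makes it a confounder, so the causal comparison is within soil fertility levels.
Within each level — rich: 5.0% vs 21.2%; fair: 36.0% vs 48.0%; poor: 65.0% vs 70.0% — Fungicide K is lower every time.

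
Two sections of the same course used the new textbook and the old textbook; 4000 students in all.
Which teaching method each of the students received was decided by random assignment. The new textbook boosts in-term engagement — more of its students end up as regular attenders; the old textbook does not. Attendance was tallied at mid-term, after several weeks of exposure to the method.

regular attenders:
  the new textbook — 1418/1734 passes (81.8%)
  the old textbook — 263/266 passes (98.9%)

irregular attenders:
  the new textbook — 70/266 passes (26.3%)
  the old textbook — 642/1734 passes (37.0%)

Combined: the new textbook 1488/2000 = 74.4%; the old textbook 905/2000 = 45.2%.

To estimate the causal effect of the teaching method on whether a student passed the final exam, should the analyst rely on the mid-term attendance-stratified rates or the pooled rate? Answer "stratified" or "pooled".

The mid-term attendance-specific comparison favours the old textbook throughout, but the pooled figures favour the new textbook. The question is whether to condition on mid-term attendance.
Mid-term attendance lies on the pathway teaching method → mid-term attendance → outcome, so adjusting for it blocks the indirect effect. For the total causal effect of teaching method, use the unadjusted pooled rates.
Pooled: the new textbook 74.4% vs the old textbook 45.2%; the new textbook is higher overall.

pooled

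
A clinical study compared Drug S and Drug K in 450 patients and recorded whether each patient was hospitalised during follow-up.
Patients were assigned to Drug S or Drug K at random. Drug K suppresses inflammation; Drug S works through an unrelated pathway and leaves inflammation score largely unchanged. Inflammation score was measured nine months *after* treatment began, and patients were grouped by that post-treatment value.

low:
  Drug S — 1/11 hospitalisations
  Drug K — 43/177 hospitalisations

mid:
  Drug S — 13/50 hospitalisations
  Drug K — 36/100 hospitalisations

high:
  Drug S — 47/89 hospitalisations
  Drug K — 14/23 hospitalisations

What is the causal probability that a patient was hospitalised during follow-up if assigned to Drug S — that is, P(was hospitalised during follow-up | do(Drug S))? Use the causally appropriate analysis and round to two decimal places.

Inflammation score here is a post-treatment variable shaped by the drug; conditioning on it would introduce bias rather than remove it. The overall comparison is the causal one.
So P(outcome | do(Drug S)) is just the pooled rate for Drug S: 61/150 = 0.407.

0.41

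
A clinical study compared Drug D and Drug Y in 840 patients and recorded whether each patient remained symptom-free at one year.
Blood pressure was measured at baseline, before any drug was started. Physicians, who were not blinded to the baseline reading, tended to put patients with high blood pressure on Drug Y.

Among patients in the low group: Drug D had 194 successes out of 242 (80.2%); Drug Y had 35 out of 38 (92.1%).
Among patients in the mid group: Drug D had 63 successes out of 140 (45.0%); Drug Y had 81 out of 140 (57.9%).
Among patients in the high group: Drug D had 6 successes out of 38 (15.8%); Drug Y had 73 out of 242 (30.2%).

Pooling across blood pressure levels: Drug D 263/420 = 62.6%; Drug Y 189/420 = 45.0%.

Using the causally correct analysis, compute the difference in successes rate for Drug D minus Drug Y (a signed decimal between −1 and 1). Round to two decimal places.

-0.13

The imbalance in blood pressure arose from how patients were allocated, not from anything the drug did; and blood pressure independently affects the outcome. The pooled gap is confounded — condition on blood pressure.
Adjusting over the population distribution of blood pressure: 0.333·(0.802−0.921) + 0.333·(0.450−0.579) + 0.333·(0.158−0.302) = -0.131.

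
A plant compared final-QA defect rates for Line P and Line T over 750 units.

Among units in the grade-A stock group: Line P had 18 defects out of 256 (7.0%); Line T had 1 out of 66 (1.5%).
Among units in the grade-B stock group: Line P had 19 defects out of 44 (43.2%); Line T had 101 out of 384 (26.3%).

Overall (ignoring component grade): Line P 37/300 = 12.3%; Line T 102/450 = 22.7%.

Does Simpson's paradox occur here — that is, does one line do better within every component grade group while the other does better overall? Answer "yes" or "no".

Within each component grade level (grade-A stock 7.0% vs 1.5%; grade-B stock 43.2% vs 26.3%), Line T has the lower rate every time. Pooled: 12.3% vs 22.7% — Line P has the lower rate overall. The two comparisons disagree.

yes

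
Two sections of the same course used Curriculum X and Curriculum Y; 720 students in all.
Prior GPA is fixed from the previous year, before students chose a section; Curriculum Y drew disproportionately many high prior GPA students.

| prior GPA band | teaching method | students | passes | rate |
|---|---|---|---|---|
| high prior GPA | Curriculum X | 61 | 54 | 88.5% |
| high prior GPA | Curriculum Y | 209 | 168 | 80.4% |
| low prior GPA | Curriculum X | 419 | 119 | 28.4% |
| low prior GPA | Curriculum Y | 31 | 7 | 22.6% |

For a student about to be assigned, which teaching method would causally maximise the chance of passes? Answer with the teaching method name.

The imbalance in prior GPA band arose from how students were allocated, not from anything the teaching method did; and prior GPA band independently affects the outcome. The pooled gap is confounded — condition on prior GPA band.
Within each level — high prior GPA: 88.5% vs 80.4%; low prior GPA: 28.4% vs 22.6% — Curriculum X is higher every time.

Curriculum X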